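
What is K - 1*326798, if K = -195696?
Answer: -522494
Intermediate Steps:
K - 1*326798 = -195696 - 1*326798 = -195696 - 326798 = -522494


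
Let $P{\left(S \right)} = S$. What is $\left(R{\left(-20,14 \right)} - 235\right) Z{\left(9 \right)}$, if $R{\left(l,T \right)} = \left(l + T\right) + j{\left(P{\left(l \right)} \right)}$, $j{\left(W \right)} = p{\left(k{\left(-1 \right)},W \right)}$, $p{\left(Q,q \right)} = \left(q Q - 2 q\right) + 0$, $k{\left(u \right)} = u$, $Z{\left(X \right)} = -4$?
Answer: $724$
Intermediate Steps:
$p{\left(Q,q \right)} = - 2 q + Q q$ ($p{\left(Q,q \right)} = \left(Q q - 2 q\right) + 0 = \left(- 2 q + Q q\right) + 0 = - 2 q + Q q$)
$j{\left(W \right)} = - 3 W$ ($j{\left(W \right)} = W \left(-2 - 1\right) = W \left(-3\right) = - 3 W$)
$R{\left(l,T \right)} = T - 2 l$ ($R{\left(l,T \right)} = \left(l + T\right) - 3 l = \left(T + l\right) - 3 l = T - 2 l$)
$\left(R{\left(-20,14 \right)} - 235\right) Z{\left(9 \right)} = \left(\left(14 - -40\right) - 235\right) \left(-4\right) = \left(\left(14 + 40\right) - 235\right) \left(-4\right) = \left(54 - 235\right) \left(-4\right) = \left(-181\right) \left(-4\right) = 724$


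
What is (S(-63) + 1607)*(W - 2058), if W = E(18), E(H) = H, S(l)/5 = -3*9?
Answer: -3002880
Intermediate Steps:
S(l) = -135 (S(l) = 5*(-3*9) = 5*(-27) = -135)
W = 18
(S(-63) + 1607)*(W - 2058) = (-135 + 1607)*(18 - 2058) = 1472*(-2040) = -3002880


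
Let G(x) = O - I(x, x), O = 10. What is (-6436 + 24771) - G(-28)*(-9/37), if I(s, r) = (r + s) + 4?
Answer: 678953/37 ≈ 18350.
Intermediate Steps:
I(s, r) = 4 + r + s
G(x) = 6 - 2*x (G(x) = 10 - (4 + x + x) = 10 - (4 + 2*x) = 10 + (-4 - 2*x) = 6 - 2*x)
(-6436 + 24771) - G(-28)*(-9/37) = (-6436 + 24771) - (6 - 2*(-28))*(-9/37) = 18335 - (6 + 56)*(-9*1/37) = 18335 - 62*(-9)/37 = 18335 - 1*(-558/37) = 18335 + 558/37 = 678953/37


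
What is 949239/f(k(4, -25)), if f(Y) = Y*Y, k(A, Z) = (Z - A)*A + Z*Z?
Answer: 949239/259081 ≈ 3.6639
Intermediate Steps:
k(A, Z) = Z**2 + A*(Z - A) (k(A, Z) = A*(Z - A) + Z**2 = Z**2 + A*(Z - A))
f(Y) = Y**2
949239/f(k(4, -25)) = 949239/(((-25)**2 - 1*4**2 + 4*(-25))**2) = 949239/((625 - 1*16 - 100)**2) = 949239/((625 - 16 - 100)**2) = 949239/(509**2) = 949239/259081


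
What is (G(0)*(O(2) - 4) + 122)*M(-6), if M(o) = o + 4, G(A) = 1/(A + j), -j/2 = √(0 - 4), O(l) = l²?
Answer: -244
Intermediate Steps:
j = -4*I (j = -2*√(0 - 4) = -4*I ≈ -4.0*I)
G(A) = 1/(A - 4*I)
M(o) = 4 + o
(G(0)*(O(2) - 4) + 122)*M(-6) = ((2² - 4)/(0 - 4*I) + 122)*(4 - 6) = ((4 - 4)/((-4*I)) + 122)*(-2) = ((I/4)*0 + 122)*(-2) = (0 + 122)*(-2) = 122*(-2) = -244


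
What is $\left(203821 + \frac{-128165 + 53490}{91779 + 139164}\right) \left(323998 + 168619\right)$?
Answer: $\frac{23187954377187776}{230943} \approx 1.0041 \cdot 10^{11}$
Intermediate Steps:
$\left(203821 + \frac{-128165 + 53490}{91779 + 139164}\right) \left(323998 + 168619\right) = \left(203821 - \frac{74675}{230943}\right) 492617 = \frac{47070958528}{230943} \cdot 492617 = \frac{23187954377187776}{230943}$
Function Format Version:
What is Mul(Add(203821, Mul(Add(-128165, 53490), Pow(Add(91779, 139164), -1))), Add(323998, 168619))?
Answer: Rational(23187954377187776, 230943) ≈ 1.0041e+11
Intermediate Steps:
Mul(Add(203821, Mul(Add(-128165, 53490), Pow(Add(91779, 139164), -1))), Add(323998, 168619)) = Mul(Add(203821, Mul(-74675, Pow(230943, -1))), 492617) = Mul(Add(203821, Mul(-74675, Rational(1, 230943))), 492617) = Mul(Add(203821, Rational(-74675, 230943)), 492617) = Mul(Rational(47070958528, 230943), 492617) = Rational(23187954377187776, 230943)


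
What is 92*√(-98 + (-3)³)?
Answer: 460*I*√5 ≈ 1028.6*I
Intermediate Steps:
92*√(-98 + (-3)³) = 92*√(-98 - 27) = 92*√(-125) = 92*(5*I*√5) = 460*I*√5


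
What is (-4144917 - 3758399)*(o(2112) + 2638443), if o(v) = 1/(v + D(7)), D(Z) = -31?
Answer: -43393945912815344/2081 ≈ -2.0852e+13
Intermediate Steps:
o(v) = 1/(-31 + v) (o(v) = 1/(v - 31) = 1/(-31 + v))
(-4144917 - 3758399)*(o(2112) + 2638443) = (-4144917 - 3758399)*(1/(-31 + 2112) + 2638443) = -7903316*(1/2081 + 2638443) = -7903316*5490599884/2081 = -43393945912815344/2081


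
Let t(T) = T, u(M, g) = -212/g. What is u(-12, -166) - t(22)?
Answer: -1720/83 ≈ -20.723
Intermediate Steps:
u(-12, -166) - t(22) = -212/(-166) - 1*22 = -212*(-1/166) - 22 = 106/83 - 22 = -1720/83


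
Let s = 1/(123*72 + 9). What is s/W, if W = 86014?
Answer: 1/762514110 ≈ 1.3115e-9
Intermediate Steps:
s = 1/8865 (s = 1/(8856 + 9) = 1/8865 ≈ 0.00011280)
s/W = (1/8865)/86014 = (1/8865)*(1/86014) = 1/762514110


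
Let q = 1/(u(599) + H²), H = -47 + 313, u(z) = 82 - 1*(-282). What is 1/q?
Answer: 71120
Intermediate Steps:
u(z) = 364 (u(z) = 82 + 282 = 364)
H = 266
q = 1/71120 (q = 1/(364 + 266²) = 1/(364 + 70756) = 1/71120 ≈ 1.4061e-5)
1/q = 1/(1/71120) = 71120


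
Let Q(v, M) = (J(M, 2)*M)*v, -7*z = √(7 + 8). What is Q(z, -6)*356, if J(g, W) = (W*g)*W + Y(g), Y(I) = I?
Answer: -64080*√15/7 ≈ -35454.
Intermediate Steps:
J(g, W) = g + g*W² (J(g, W) = (W*g)*W + g = g*W² + g = g + g*W²)
z = -√15/7 (z = -√(7 + 8)/7 = -√15/7 ≈ -0.55328)
Q(v, M) = 5*v*M² (Q(v, M) = ((M*(1 + 2²))*M)*v = ((M*(1 + 4))*M)*v = ((M*5)*M)*v = ((5*M)*M)*v = (5*M²)*v = 5*v*M²)
Q(z, -6)*356 = (5*(-√15/7)*(-6)²)*356 = (5*(-√15/7)*36)*356 = -180*√15/7*356 = -64080*√15/7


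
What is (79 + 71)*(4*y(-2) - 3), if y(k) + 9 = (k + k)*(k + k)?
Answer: 3750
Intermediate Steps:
y(k) = -9 + 4*k² (y(k) = -9 + (k + k)*(k + k) = -9 + (2*k)*(2*k) = -9 + 4*k²)
(79 + 71)*(4*y(-2) - 3) = (79 + 71)*(4*(-9 + 4*(-2)²) - 3) = 150*(4*(-9 + 4*4) - 3) = 150*(4*(-9 + 16) - 3) = 150*(4*7 - 3) = 150*(28 - 3) = 150*25 = 3750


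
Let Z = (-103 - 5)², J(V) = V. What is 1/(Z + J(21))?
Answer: 1/11685 ≈ 8.5580e-5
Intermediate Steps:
Z = 11664 (Z = (-108)² = 11664)
1/(Z + J(21)) = 1/(11664 + 21) = 1/11685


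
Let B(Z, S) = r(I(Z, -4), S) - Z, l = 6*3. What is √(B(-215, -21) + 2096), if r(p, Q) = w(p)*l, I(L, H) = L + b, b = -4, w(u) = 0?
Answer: √2311 ≈ 48.073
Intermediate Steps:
l = 18
I(L, H) = -4 + L (I(L, H) = L - 4 = -4 + L)
r(p, Q) = 0 (r(p, Q) = 0*18 = 0)
B(Z, S) = -Z (B(Z, S) = 0 - Z = -Z)
√(B(-215, -21) + 2096) = √(-1*(-215) + 2096) = √(215 + 2096) = √2311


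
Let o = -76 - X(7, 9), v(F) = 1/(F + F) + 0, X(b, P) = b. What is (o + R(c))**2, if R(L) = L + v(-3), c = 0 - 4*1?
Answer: 273529/36 ≈ 7598.0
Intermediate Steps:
c = -4 (c = 0 - 4 = -4)
v(F) = 1/(2*F) (v(F) = 1/(2*F) + 0 = 1/(2*F))
o = -83 (o = -76 - 1*7 = -76 - 7 = -83)
R(L) = -1/6 + L (R(L) = L + (1/2)/(-3) = L + (1/2)*(-1/3) = L - 1/6 = -1/6 + L)
(o + R(c))**2 = (-83 + (-1/6 - 4))**2 = (-83 - 25/6)**2 = (-523/6)**2 = 273529/36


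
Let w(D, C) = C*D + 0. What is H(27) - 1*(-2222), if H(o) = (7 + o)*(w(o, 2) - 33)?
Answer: 2936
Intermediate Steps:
w(D, C) = C*D
H(o) = (-33 + 2*o)*(7 + o) (H(o) = (7 + o)*(2*o - 33) = (7 + o)*(-33 + 2*o) = (-33 + 2*o)*(7 + o))
H(27) - 1*(-2222) = (-231 - 19*27 + 2*27**2) - 1*(-2222) = (-231 - 513 + 2*729) + 2222 = (-231 - 513 + 1458) + 2222 = 714 + 2222 = 2936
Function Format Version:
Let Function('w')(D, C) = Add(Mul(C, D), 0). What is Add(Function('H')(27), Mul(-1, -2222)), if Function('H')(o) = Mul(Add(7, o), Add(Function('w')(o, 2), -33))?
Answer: 2936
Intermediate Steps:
Function('w')(D, C) = Mul(C, D)
Function('H')(o) = Mul(Add(-33, Mul(2, o)), Add(7, o)) (Function('H')(o) = Mul(Add(7, o), Add(Mul(2, o), -33)) = Mul(Add(7, o), Add(-33, Mul(2, o))) = Mul(Add(-33, Mul(2, o)), Add(7, o)))
Add(Function('H')(27), Mul(-1, -2222)) = Add(Add(-231, Mul(-19, 27), Mul(2, Pow(27, 2))), Mul(-1, -2222)) = Add(Add(-231, -513, Mul(2, 729)), 2222) = Add(Add(-231, -513, 1458), 2222) = Add(714, 2222) = 2936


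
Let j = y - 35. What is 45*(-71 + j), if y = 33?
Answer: -3285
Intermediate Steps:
j = -2 (j = 33 - 35 = -2)
45*(-71 + j) = 45*(-71 - 2) = 45*(-73) = -3285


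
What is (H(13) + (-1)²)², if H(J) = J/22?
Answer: 1225/484 ≈ 2.5310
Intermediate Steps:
H(J) = J/22 (H(J) = J*(1/22) = J/22)
(H(13) + (-1)²)² = ((1/22)*13 + (-1)²)² = (13/22 + 1)² = (35/22)² = 1225/484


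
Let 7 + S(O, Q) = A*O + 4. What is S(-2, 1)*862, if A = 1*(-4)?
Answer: 4310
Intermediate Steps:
A = -4
S(O, Q) = -3 - 4*O (S(O, Q) = -7 + (-4*O + 4) = -7 + (4 - 4*O) = -3 - 4*O)
S(-2, 1)*862 = (-3 - 4*(-2))*862 = (-3 + 8)*862 = 5*862 = 4310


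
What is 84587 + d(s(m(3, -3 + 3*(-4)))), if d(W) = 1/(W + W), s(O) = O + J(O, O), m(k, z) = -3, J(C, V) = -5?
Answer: 1353391/16 ≈ 84587.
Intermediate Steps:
s(O) = -5 + O (s(O) = O - 5 = -5 + O)
d(W) = 1/(2*W)
84587 + d(s(m(3, -3 + 3*(-4)))) = 84587 + 1/(2*(-5 - 3)) = 84587 + (½)/(-8) = 84587 + (½)*(-⅛) = 84587 - 1/16 = 1353391/16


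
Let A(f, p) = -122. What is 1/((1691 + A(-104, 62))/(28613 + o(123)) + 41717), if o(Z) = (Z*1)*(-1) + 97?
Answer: 9529/397521816 ≈ 2.3971e-5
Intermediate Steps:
o(Z) = 97 - Z (o(Z) = Z*(-1) + 97 = -Z + 97 = 97 - Z)
1/((1691 + A(-104, 62))/(28613 + o(123)) + 41717) = 1/((1691 - 122)/(28613 + (97 - 1*123)) + 41717) = 1/(1569/(28613 + (97 - 123)) + 41717) = 1/(1569/(28613 - 26) + 41717) = 1/(1569/28587 + 41717) = 1/(1569*(1/28587) + 41717) = 1/(523/9529 + 41717) = 1/(397521816/9529) = 9529/397521816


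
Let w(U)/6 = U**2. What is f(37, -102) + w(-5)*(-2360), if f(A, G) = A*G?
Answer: -357774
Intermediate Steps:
w(U) = 6*U**2
f(37, -102) + w(-5)*(-2360) = 37*(-102) + (6*(-5)**2)*(-2360) = -3774 + (6*25)*(-2360) = -3774 + 150*(-2360) = -3774 - 354000 = -357774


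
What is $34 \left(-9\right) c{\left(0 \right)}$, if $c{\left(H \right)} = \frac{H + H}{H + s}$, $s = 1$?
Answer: $0$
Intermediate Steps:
$c{\left(H \right)} = \frac{2 H}{1 + H}$ ($c{\left(H \right)} = \frac{H + H}{H + 1} = \frac{2 H}{1 + H}$)
$34 \left(-9\right) c{\left(0 \right)} = 34 \left(-9\right) 2 \cdot 0 \frac{1}{1 + 0} = - 306 \cdot 2 \cdot 0 \cdot 1^{-1} = - 306 \cdot 2 \cdot 0 \cdot 1 = \left(-306\right) 0 = 0$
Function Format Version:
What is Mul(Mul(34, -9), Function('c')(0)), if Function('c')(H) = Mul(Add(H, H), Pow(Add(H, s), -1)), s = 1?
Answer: 0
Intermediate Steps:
Function('c')(H) = Mul(2, H, Pow(Add(1, H), -1)) (Function('c')(H) = Mul(Add(H, H), Pow(Add(H, 1), -1)) = Mul(Mul(2, H), Pow(Add(1, H), -1)) = Mul(2, H, Pow(Add(1, H), -1)))
Mul(Mul(34, -9), Function('c')(0)) = Mul(Mul(34, -9), Mul(2, 0, Pow(Add(1, 0), -1))) = Mul(-306, Mul(2, 0, Pow(1, -1))) = Mul(-306, Mul(2, 0, 1)) = Mul(-306, 0) = 0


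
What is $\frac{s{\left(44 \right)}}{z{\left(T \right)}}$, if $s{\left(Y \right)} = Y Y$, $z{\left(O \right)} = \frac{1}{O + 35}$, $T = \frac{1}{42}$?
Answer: $\frac{1423928}{21} \approx 67806.0$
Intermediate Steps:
$T = \frac{1}{42} \approx 0.02381$
$z{\left(O \right)} = \frac{1}{35 + O}$
$s{\left(Y \right)} = Y^{2}$
$\frac{s{\left(44 \right)}}{z{\left(T \right)}} = \frac{44^{2}}{\frac{1}{35 + \frac{1}{42}}} = \frac{1936}{\frac{1}{\frac{1471}{42}}} = \frac{1936}{\frac{42}{1471}} = 1936 \cdot \frac{1471}{42} = \frac{1423928}{21}$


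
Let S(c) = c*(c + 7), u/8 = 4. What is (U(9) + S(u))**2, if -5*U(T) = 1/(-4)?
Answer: 623051521/400 ≈ 1.5576e+6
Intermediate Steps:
u = 32 (u = 8*4 = 32)
U(T) = 1/20 (U(T) = -1/(5*(-4)) = -(-1)/(5*4) = -1/5*(-1/4) = 1/20)
S(c) = c*(7 + c)
(U(9) + S(u))**2 = (1/20 + 32*(7 + 32))**2 = (1/20 + 32*39)**2 = (1/20 + 1248)**2 = (24961/20)**2 = 623051521/400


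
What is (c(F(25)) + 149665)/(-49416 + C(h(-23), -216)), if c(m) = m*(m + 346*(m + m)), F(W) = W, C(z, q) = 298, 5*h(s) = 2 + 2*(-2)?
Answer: -291395/24559 ≈ -11.865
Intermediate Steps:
h(s) = -2/5 (h(s) = (2 + 2*(-2))/5 = (2 - 4)/5 = (1/5)*(-2) = -2/5)
c(m) = 693*m**2 (c(m) = m*(m + 346*(2*m)) = m*(m + 692*m) = m*(693*m) = 693*m**2)
(c(F(25)) + 149665)/(-49416 + C(h(-23), -216)) = (693*25**2 + 149665)/(-49416 + 298) = (693*625 + 149665)/(-49118) = (433125 + 149665)*(-1/49118) = 582790*(-1/49118) = -291395/24559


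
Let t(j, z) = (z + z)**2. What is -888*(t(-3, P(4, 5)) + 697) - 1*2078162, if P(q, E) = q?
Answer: -2753930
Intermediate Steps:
t(j, z) = 4*z**2 (t(j, z) = (2*z)**2 = 4*z**2)
-888*(t(-3, P(4, 5)) + 697) - 1*2078162 = -888*(4*4**2 + 697) - 1*2078162 = -888*(4*16 + 697) - 2078162 = -888*(64 + 697) - 2078162 = -888*761 - 2078162 = -675768 - 2078162 = -2753930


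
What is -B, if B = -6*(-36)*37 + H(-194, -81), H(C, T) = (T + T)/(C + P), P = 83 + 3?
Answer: -15987/2 ≈ -7993.5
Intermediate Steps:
P = 86
H(C, T) = 2*T/(86 + C) (H(C, T) = (T + T)/(C + 86) = (2*T)/(86 + C) = 2*T/(86 + C))
B = 15987/2 (B = -6*(-36)*37 + 2*(-81)/(86 - 194) = 216*37 + 2*(-81)/(-108) = 7992 + 2*(-81)*(-1/108) = 7992 + 3/2 = 15987/2 ≈ 7993.5)
-B = -1*15987/2 = -15987/2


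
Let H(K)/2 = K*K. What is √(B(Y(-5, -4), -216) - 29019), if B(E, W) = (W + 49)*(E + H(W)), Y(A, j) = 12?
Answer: 9*I*√192767 ≈ 3951.5*I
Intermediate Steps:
H(K) = 2*K² (H(K) = 2*(K*K) = 2*K²)
B(E, W) = (49 + W)*(E + 2*W²) (B(E, W) = (W + 49)*(E + 2*W²) = (49 + W)*(E + 2*W²))
√(B(Y(-5, -4), -216) - 29019) = √((2*(-216)³ + 49*12 + 98*(-216)² + 12*(-216)) - 29019) = √((2*(-10077696) + 588 + 98*46656 - 2592) - 29019) = √((-20155392 + 588 + 4572288 - 2592) - 29019) = √(-15585108 - 29019) = √(-15614127) = 9*I*√192767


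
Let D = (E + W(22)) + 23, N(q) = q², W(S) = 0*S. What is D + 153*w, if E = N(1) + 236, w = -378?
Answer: -57574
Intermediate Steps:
W(S) = 0
E = 237 (E = 1² + 236 = 1 + 236 = 237)
D = 260 (D = (237 + 0) + 23 = 237 + 23 = 260)
D + 153*w = 260 + 153*(-378) = 260 - 57834 = -57574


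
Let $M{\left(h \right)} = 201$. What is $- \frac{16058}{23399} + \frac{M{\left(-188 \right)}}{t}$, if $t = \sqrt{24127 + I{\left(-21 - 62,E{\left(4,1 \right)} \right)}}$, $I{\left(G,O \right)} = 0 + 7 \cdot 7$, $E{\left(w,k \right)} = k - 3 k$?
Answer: $- \frac{16058}{23399} + \frac{201 \sqrt{1511}}{6044} \approx 0.60645$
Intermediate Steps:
$E{\left(w,k \right)} = - 2 k$
$I{\left(G,O \right)} = 49$ ($I{\left(G,O \right)} = 0 + 49 = 49$)
$t = 4 \sqrt{1511}$ ($t = \sqrt{24127 + 49} = \sqrt{24176} = 4 \sqrt{1511} \approx 155.49$)
$- \frac{16058}{23399} + \frac{M{\left(-188 \right)}}{t} = - \frac{16058}{23399} + \frac{201}{4 \sqrt{1511}} = \left(-16058\right) \frac{1}{23399} + 201 \frac{\sqrt{1511}}{6044} = - \frac{16058}{23399} + \frac{201 \sqrt{1511}}{6044}$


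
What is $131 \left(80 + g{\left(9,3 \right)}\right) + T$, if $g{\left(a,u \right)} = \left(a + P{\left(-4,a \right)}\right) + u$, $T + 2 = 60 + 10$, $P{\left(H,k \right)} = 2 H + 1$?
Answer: $11203$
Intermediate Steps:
$P{\left(H,k \right)} = 1 + 2 H$
$T = 68$ ($T = -2 + \left(60 + 10\right) = -2 + 70 = 68$)
$g{\left(a,u \right)} = -7 + a + u$ ($g{\left(a,u \right)} = \left(a + \left(1 + 2 \left(-4\right)\right)\right) + u = \left(a + \left(1 - 8\right)\right) + u = \left(a - 7\right) + u = \left(-7 + a\right) + u = -7 + a + u$)
$131 \left(80 + g{\left(9,3 \right)}\right) + T = 131 \left(80 + \left(-7 + 9 + 3\right)\right) + 68 = 131 \left(80 + 5\right) + 68 = 131 \cdot 85 + 68 = 11135 + 68 = 11203$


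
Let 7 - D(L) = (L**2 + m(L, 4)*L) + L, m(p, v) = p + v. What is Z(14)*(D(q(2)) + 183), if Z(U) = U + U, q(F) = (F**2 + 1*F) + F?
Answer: 616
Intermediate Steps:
q(F) = F**2 + 2*F (q(F) = (F**2 + F) + F = (F + F**2) + F = F**2 + 2*F)
Z(U) = 2*U
D(L) = 7 - L - L**2 - L*(4 + L) (D(L) = 7 - ((L**2 + (L + 4)*L) + L) = 7 - ((L**2 + (4 + L)*L) + L) = 7 - ((L**2 + L*(4 + L)) + L) = 7 - (L + L**2 + L*(4 + L)) = 7 + (-L - L**2 - L*(4 + L)) = 7 - L - L**2 - L*(4 + L))
Z(14)*(D(q(2)) + 183) = (2*14)*((7 - 10*(2 + 2) - 2*4*(2 + 2)**2) + 183) = 28*((7 - 10*4 - 2*(2*4)**2) + 183) = 28*((7 - 5*8 - 2*8**2) + 183) = 28*((7 - 40 - 2*64) + 183) = 28*((7 - 40 - 128) + 183) = 28*(-161 + 183) = 28*22 = 616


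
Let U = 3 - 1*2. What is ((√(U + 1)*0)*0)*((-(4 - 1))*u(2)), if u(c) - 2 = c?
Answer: 0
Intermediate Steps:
U = 1 (U = 3 - 2 = 1)
u(c) = 2 + c
((√(U + 1)*0)*0)*((-(4 - 1))*u(2)) = ((√(1 + 1)*0)*0)*((-(4 - 1))*(2 + 2)) = ((√2*0)*0)*(-1*3*4) = (0*0)*(-3*4) = 0*(-12) = 0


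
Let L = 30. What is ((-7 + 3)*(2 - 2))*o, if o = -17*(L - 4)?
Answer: 0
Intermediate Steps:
o = -442 (o = -17*(30 - 4) = -17*26 = -442)
((-7 + 3)*(2 - 2))*o = ((-7 + 3)*(2 - 2))*(-442) = -4*0*(-442) = 0*(-442) = 0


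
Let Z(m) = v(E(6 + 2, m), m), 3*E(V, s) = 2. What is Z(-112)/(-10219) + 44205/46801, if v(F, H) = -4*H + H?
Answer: 436005759/478259419 ≈ 0.91165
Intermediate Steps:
E(V, s) = ⅔ (E(V, s) = (⅓)*2 = ⅔)
v(F, H) = -3*H
Z(m) = -3*m
Z(-112)/(-10219) + 44205/46801 = -3*(-112)/(-10219) + 44205/46801 = 336*(-1/10219) + 44205*(1/46801) = -336/10219 + 44205/46801 = 436005759/478259419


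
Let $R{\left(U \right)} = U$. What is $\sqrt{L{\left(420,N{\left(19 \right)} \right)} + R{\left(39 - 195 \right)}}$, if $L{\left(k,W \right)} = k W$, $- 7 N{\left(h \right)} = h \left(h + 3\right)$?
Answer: $6 i \sqrt{701} \approx 158.86 i$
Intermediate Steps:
$N{\left(h \right)} = - \frac{h \left(3 + h\right)}{7}$ ($N{\left(h \right)} = - \frac{h \left(h + 3\right)}{7} = - \frac{h \left(3 + h\right)}{7}$)
$L{\left(k,W \right)} = W k$
$\sqrt{L{\left(420,N{\left(19 \right)} \right)} + R{\left(39 - 195 \right)}} = \sqrt{\left(- \frac{1}{7}\right) 19 \left(3 + 19\right) 420 + \left(39 - 195\right)} = \sqrt{\left(- \frac{1}{7}\right) 19 \cdot 22 \cdot 420 + \left(39 - 195\right)} = \sqrt{\left(- \frac{418}{7}\right) 420 - 156} = \sqrt{-25080 - 156} = \sqrt{-25236} = 6 i \sqrt{701}$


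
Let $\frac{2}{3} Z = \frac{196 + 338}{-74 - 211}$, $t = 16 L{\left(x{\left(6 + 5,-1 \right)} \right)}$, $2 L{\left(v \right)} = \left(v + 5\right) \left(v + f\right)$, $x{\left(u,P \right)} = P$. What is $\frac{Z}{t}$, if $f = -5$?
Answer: $\frac{89}{6080} \approx 0.014638$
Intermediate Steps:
$L{\left(v \right)} = \frac{\left(-5 + v\right) \left(5 + v\right)}{2}$ ($L{\left(v \right)} = \frac{\left(v + 5\right) \left(v - 5\right)}{2} = \frac{\left(5 + v\right) \left(-5 + v\right)}{2} = \frac{\left(-5 + v\right) \left(5 + v\right)}{2}$)
$t = -192$ ($t = 16 \left(- \frac{25}{2} + \frac{\left(-1\right)^{2}}{2}\right) = 16 \left(- \frac{25}{2} + \frac{1}{2} \cdot 1\right) = 16 \left(- \frac{25}{2} + \frac{1}{2}\right) = 16 \left(-12\right) = -192$)
$Z = - \frac{267}{95}$ ($Z = \frac{3 \frac{196 + 338}{-74 - 211}}{2} = \frac{3 \frac{534}{-285}}{2} = \frac{3 \cdot 534 \left(- \frac{1}{285}\right)}{2} = \frac{3}{2} \left(- \frac{178}{95}\right) = - \frac{267}{95} \approx -2.8105$)
$\frac{Z}{t} = - \frac{267}{95 \left(-192\right)} = \left(- \frac{267}{95}\right) \left(- \frac{1}{192}\right) = \frac{89}{6080}$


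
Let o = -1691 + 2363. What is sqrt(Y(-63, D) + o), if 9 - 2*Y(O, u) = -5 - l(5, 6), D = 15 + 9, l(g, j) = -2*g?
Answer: sqrt(674) ≈ 25.962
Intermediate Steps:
D = 24
Y(O, u) = 2 (Y(O, u) = 9/2 - (-5 - (-2)*5)/2 = 9/2 - (-5 - 1*(-10))/2 = 9/2 - (-5 + 10)/2 = 9/2 - 1/2*5 = 9/2 - 5/2 = 2)
o = 672
sqrt(Y(-63, D) + o) = sqrt(2 + 672) = sqrt(674)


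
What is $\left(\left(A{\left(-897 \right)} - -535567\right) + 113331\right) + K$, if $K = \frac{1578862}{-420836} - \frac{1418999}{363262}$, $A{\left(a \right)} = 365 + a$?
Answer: $\frac{12389619524299838}{19109215879} \approx 6.4836 \cdot 10^{5}$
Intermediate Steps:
$K = - \frac{146338303876}{19109215879}$ ($K = 1578862 \left(- \frac{1}{420836}\right) - \frac{1418999}{363262} = - \frac{789431}{210418} - \frac{1418999}{363262} = - \frac{146338303876}{19109215879} \approx -7.658$)
$\left(\left(A{\left(-897 \right)} - -535567\right) + 113331\right) + K = \left(\left(\left(365 - 897\right) - -535567\right) + 113331\right) - \frac{146338303876}{19109215879} = \left(\left(-532 + 535567\right) + 113331\right) - \frac{146338303876}{19109215879} = \left(535035 + 113331\right) - \frac{146338303876}{19109215879} = 648366 - \frac{146338303876}{19109215879} = \frac{12389619524299838}{19109215879}$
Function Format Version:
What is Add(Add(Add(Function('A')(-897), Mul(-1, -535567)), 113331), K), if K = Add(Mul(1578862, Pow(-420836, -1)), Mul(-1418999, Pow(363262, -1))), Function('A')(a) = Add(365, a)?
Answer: Rational(12389619524299838, 19109215879) ≈ 6.4836e+5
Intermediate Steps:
K = Rational(-146338303876, 19109215879) (K = Add(Mul(1578862, Rational(-1, 420836)), Mul(-1418999, Rational(1, 363262))) = Add(Rational(-789431, 210418), Rational(-1418999, 363262)) = Rational(-146338303876, 19109215879) ≈ -7.6580)
Add(Add(Add(Function('A')(-897), Mul(-1, -535567)), 113331), K) = Add(Add(Add(Add(365, -897), Mul(-1, -535567)), 113331), Rational(-146338303876, 19109215879)) = Add(Add(Add(-532, 535567), 113331), Rational(-146338303876, 19109215879)) = Add(Add(535035, 113331), Rational(-146338303876, 19109215879)) = Add(648366, Rational(-146338303876, 19109215879)) = Rational(12389619524299838, 19109215879)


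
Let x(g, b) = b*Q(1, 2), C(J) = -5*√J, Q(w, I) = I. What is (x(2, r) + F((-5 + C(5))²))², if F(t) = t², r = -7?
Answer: 2349020196 + 1049580000*√5 ≈ 4.6959e+9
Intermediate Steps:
x(g, b) = 2*b (x(g, b) = b*2 = 2*b)
(x(2, r) + F((-5 + C(5))²))² = (2*(-7) + ((-5 - 5*√5)²)²)² = (-14 + (-5 - 5*√5)⁴)²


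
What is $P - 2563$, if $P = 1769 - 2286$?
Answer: $-3080$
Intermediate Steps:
$P = -517$
$P - 2563 = -517 - 2563 = -3080$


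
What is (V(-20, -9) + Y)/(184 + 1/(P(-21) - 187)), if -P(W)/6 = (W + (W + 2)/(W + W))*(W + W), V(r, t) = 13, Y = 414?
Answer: 2290855/987159 ≈ 2.3207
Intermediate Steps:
P(W) = -12*W*(W + (2 + W)/(2*W)) (P(W) = -6*(W + (W + 2)/(W + W))*(W + W) = -6*(W + (2 + W)/((2*W)))*2*W = -6*(W + (2 + W)*(1/(2*W)))*2*W = -6*(W + (2 + W)/(2*W))*2*W = -12*W*(W + (2 + W)/(2*W)))
(V(-20, -9) + Y)/(184 + 1/(P(-21) - 187)) = (13 + 414)/(184 + 1/((-12 - 12*(-21)**2 - 6*(-21)) - 187)) = 427/(184 + 1/((-12 - 12*441 + 126) - 187)) = 427/(184 + 1/((-12 - 5292 + 126) - 187)) = 427/(184 + 1/(-5178 - 187)) = 427/(184 + 1/(-5365)) = 427/(184 - 1/5365) = 427/(987159/5365) = 427*(5365/987159) = 2290855/987159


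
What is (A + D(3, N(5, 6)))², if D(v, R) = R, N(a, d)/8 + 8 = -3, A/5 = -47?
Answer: 104329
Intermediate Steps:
A = -235 (A = 5*(-47) = -235)
N(a, d) = -88 (N(a, d) = -64 + 8*(-3) = -64 - 24 = -88)
(A + D(3, N(5, 6)))² = (-235 - 88)² = (-323)² = 104329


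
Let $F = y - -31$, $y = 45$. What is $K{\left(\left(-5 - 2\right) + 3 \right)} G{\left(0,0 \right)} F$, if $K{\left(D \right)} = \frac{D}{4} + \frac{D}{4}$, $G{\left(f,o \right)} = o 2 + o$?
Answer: $0$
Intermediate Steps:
$G{\left(f,o \right)} = 3 o$ ($G{\left(f,o \right)} = 2 o + o = 3 o$)
$K{\left(D \right)} = \frac{D}{2}$ ($K{\left(D \right)} = D \frac{1}{4} + D \frac{1}{4} = \frac{D}{4} + \frac{D}{4} = \frac{D}{2}$)
$F = 76$ ($F = 45 - -31 = 45 + 31 = 76$)
$K{\left(\left(-5 - 2\right) + 3 \right)} G{\left(0,0 \right)} F = \frac{\left(-5 - 2\right) + 3}{2} \cdot 3 \cdot 0 \cdot 76 = \frac{-7 + 3}{2} \cdot 0 \cdot 76 = \frac{1}{2} \left(-4\right) 0 \cdot 76 = \left(-2\right) 0 \cdot 76 = 0 \cdot 76 = 0$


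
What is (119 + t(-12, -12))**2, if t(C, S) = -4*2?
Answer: 12321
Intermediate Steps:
t(C, S) = -8
(119 + t(-12, -12))**2 = (119 - 8)**2 = 111**2 = 12321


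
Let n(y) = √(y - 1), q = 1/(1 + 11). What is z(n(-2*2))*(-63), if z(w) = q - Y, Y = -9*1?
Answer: -2289/4 ≈ -572.25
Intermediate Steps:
q = 1/12 ≈ 0.083333
Y = -9
n(y) = √(-1 + y)
z(w) = 109/12 (z(w) = 1/12 - 1*(-9) = 1/12 + 9 = 109/12)
z(n(-2*2))*(-63) = (109/12)*(-63) = -2289/4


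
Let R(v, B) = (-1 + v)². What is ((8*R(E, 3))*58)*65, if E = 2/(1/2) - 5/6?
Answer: 1274260/9 ≈ 1.4158e+5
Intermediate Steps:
E = 19/6 (E = 2/(½) - 5*⅙ = 2*2 - ⅚ = 4 - ⅚ = 19/6 ≈ 3.1667)
((8*R(E, 3))*58)*65 = ((8*(-1 + 19/6)²)*58)*65 = ((8*(13/6)²)*58)*65 = ((8*(169/36))*58)*65 = ((338/9)*58)*65 = (19604/9)*65 = 1274260/9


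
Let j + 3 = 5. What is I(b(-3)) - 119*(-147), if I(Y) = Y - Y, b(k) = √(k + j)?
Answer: 17493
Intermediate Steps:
j = 2 (j = -3 + 5 = 2)
b(k) = √(2 + k) (b(k) = √(k + 2) = √(2 + k))
I(Y) = 0
I(b(-3)) - 119*(-147) = 0 - 119*(-147) = 0 + 17493 = 17493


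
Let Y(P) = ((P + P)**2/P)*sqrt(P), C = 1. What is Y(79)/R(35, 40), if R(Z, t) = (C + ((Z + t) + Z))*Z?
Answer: 316*sqrt(79)/3885 ≈ 0.72295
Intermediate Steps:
Y(P) = 4*P**(3/2) (Y(P) = ((2*P)**2/P)*sqrt(P) = ((4*P**2)/P)*sqrt(P) = (4*P)*sqrt(P) = 4*P**(3/2))
R(Z, t) = Z*(1 + t + 2*Z) (R(Z, t) = (1 + ((Z + t) + Z))*Z = (1 + (t + 2*Z))*Z = (1 + t + 2*Z)*Z = Z*(1 + t + 2*Z))
Y(79)/R(35, 40) = (4*79**(3/2))/((35*(1 + 40 + 2*35))) = (4*(79*sqrt(79)))/((35*(1 + 40 + 70))) = (316*sqrt(79))/((35*111)) = (316*sqrt(79))/3885 = (316*sqrt(79))*(1/3885) = 316*sqrt(79)/3885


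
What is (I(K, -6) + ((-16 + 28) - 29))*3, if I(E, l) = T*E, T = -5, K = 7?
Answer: -156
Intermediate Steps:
I(E, l) = -5*E
(I(K, -6) + ((-16 + 28) - 29))*3 = (-5*7 + ((-16 + 28) - 29))*3 = (-35 + (12 - 29))*3 = (-35 - 17)*3 = -52*3 = -156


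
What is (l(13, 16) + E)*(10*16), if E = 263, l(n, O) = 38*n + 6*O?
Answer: 136480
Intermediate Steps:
l(n, O) = 6*O + 38*n
(l(13, 16) + E)*(10*16) = ((6*16 + 38*13) + 263)*(10*16) = ((96 + 494) + 263)*160 = (590 + 263)*160 = 853*160 = 136480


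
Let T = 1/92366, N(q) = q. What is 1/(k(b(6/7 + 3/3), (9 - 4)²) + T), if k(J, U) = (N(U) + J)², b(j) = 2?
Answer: 92366/67334815 ≈ 0.0013717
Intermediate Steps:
k(J, U) = (J + U)² (k(J, U) = (U + J)² = (J + U)²)
T = 1/92366 ≈ 1.0826e-5
1/(k(b(6/7 + 3/3), (9 - 4)²) + T) = 1/((2 + (9 - 4)²)² + 1/92366) = 1/((2 + 5²)² + 1/92366) = 1/((2 + 25)² + 1/92366) = 1/(27² + 1/92366) = 1/(729 + 1/92366) = 1/(67334815/92366) = 92366/67334815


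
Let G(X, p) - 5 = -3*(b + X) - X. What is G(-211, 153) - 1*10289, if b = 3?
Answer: -9449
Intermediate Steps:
G(X, p) = -4 - 4*X (G(X, p) = 5 + (-3*(3 + X) - X) = 5 + ((-9 - 3*X) - X) = 5 + (-9 - 4*X) = -4 - 4*X)
G(-211, 153) - 1*10289 = (-4 - 4*(-211)) - 1*10289 = (-4 + 844) - 10289 = 840 - 10289 = -9449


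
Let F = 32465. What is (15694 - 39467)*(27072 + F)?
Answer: -1415373101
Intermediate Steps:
(15694 - 39467)*(27072 + F) = (15694 - 39467)*(27072 + 32465) = -23773*59537 = -1415373101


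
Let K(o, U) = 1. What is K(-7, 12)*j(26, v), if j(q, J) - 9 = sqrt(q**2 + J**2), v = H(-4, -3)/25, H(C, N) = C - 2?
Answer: 9 + 2*sqrt(105634)/25 ≈ 35.001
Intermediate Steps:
H(C, N) = -2 + C
v = -6/25 (v = (-2 - 4)/25 = -6*1/25 = -6/25 ≈ -0.24000)
j(q, J) = 9 + sqrt(J**2 + q**2) (j(q, J) = 9 + sqrt(q**2 + J**2) = 9 + sqrt(J**2 + q**2))
K(-7, 12)*j(26, v) = 1*(9 + sqrt((-6/25)**2 + 26**2)) = 1*(9 + sqrt(36/625 + 676)) = 1*(9 + sqrt(422536/625)) = 1*(9 + 2*sqrt(105634)/25) = 9 + 2*sqrt(105634)/25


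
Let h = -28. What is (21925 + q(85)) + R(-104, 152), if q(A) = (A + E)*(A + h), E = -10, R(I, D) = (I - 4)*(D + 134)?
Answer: -4688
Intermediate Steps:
R(I, D) = (-4 + I)*(134 + D)
q(A) = (-28 + A)*(-10 + A) (q(A) = (A - 10)*(A - 28) = (-10 + A)*(-28 + A) = (-28 + A)*(-10 + A))
(21925 + q(85)) + R(-104, 152) = (21925 + (280 + 85² - 38*85)) + (-536 - 4*152 + 134*(-104) + 152*(-104)) = (21925 + (280 + 7225 - 3230)) + (-536 - 608 - 13936 - 15808) = (21925 + 4275) - 30888 = 26200 - 30888 = -4688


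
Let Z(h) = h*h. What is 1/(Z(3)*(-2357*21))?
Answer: -1/445473 ≈ -2.2448e-6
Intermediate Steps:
Z(h) = h²
1/(Z(3)*(-2357*21)) = 1/(3²*(-2357*21)) = 1/(9*(-49497)) = 1/(-445473) = -1/445473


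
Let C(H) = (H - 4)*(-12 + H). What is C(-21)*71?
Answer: 58575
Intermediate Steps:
C(H) = (-12 + H)*(-4 + H) (C(H) = (-4 + H)*(-12 + H) = (-12 + H)*(-4 + H))
C(-21)*71 = (48 + (-21)² - 16*(-21))*71 = (48 + 441 + 336)*71 = 825*71 = 58575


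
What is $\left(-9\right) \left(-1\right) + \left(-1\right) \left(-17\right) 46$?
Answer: $791$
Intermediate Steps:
$\left(-9\right) \left(-1\right) + \left(-1\right) \left(-17\right) 46 = 9 + 17 \cdot 46 = 9 + 782 = 791$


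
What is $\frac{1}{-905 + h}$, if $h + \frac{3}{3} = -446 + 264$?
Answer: $- \frac{1}{1088} \approx -0.00091912$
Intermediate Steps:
$h = -183$ ($h = -1 + \left(-446 + 264\right) = -1 - 182 = -183$)
$\frac{1}{-905 + h} = \frac{1}{-905 - 183} = \frac{1}{-1088} = - \frac{1}{1088}$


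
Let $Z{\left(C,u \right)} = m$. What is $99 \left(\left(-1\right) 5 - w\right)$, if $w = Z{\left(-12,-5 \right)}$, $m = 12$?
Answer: $-1683$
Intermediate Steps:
$Z{\left(C,u \right)} = 12$
$w = 12$
$99 \left(\left(-1\right) 5 - w\right) = 99 \left(\left(-1\right) 5 - 12\right) = 99 \left(-5 - 12\right) = 99 \left(-17\right) = -1683$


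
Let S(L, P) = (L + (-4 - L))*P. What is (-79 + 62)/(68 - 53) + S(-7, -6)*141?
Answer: 50743/15 ≈ 3382.9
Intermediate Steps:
S(L, P) = -4*P
(-79 + 62)/(68 - 53) + S(-7, -6)*141 = (-79 + 62)/(68 - 53) - 4*(-6)*141 = -17/15 + 24*141 = -17*1/15 + 3384 = -17/15 + 3384 = 50743/15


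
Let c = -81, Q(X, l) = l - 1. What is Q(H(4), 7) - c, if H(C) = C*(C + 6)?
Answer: 87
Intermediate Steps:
H(C) = C*(6 + C)
Q(X, l) = -1 + l
Q(H(4), 7) - c = (-1 + 7) - 1*(-81) = 6 + 81 = 87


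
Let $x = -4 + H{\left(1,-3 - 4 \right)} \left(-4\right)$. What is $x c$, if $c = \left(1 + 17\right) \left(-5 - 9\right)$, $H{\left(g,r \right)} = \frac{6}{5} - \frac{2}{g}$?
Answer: $\frac{1008}{5} \approx 201.6$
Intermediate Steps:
$H{\left(g,r \right)} = \frac{6}{5} - \frac{2}{g}$ ($H{\left(g,r \right)} = 6 \cdot \frac{1}{5} - \frac{2}{g} = \frac{6}{5} - \frac{2}{g}$)
$x = - \frac{4}{5}$ ($x = -4 + \left(\frac{6}{5} - \frac{2}{1}\right) \left(-4\right) = -4 + \left(\frac{6}{5} - 2\right) \left(-4\right) = -4 - - \frac{16}{5} = -4 + \frac{16}{5} = - \frac{4}{5} \approx -0.8$)
$c = -252$ ($c = 18 \left(-5 - 9\right) = 18 \left(-14\right) = -252$)
$x c = \left(- \frac{4}{5}\right) \left(-252\right) = \frac{1008}{5}$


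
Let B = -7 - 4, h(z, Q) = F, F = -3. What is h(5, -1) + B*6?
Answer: -69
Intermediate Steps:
h(z, Q) = -3
B = -11
h(5, -1) + B*6 = -3 - 11*6 = -3 - 66 = -69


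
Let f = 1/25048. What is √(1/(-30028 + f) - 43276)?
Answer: 2*I*√6120487898485367528397/752141343 ≈ 208.03*I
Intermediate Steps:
f = 1/25048 ≈ 3.9923e-5
√(1/(-30028 + f) - 43276) = √(1/(-30028 + 1/25048) - 43276) = √(1/(-752141343/25048) - 43276) = √(-25048/752141343 - 43276) = √(-32549668784716/752141343) = 2*I*√6120487898485367528397/752141343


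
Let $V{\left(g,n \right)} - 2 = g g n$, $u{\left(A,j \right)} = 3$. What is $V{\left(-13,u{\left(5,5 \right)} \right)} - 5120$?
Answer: $-4611$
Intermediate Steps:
$V{\left(g,n \right)} = 2 + n g^{2}$ ($V{\left(g,n \right)} = 2 + g g n = 2 + g^{2} n = 2 + n g^{2}$)
$V{\left(-13,u{\left(5,5 \right)} \right)} - 5120 = \left(2 + 3 \left(-13\right)^{2}\right) - 5120 = \left(2 + 3 \cdot 169\right) - 5120 = \left(2 + 507\right) - 5120 = 509 - 5120 = -4611$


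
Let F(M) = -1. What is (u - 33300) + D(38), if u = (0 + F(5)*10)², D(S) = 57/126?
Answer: -1394381/42 ≈ -33200.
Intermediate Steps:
D(S) = 19/42 (D(S) = 57*(1/126) = 19/42)
u = 100 (u = (0 - 1*10)² = (0 - 10)² = (-10)² = 100)
(u - 33300) + D(38) = (100 - 33300) + 19/42 = -33200 + 19/42 = -1394381/42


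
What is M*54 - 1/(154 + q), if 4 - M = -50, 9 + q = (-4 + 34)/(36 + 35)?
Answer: 30107629/10325 ≈ 2916.0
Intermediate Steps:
q = -609/71 (q = -9 + (-4 + 34)/(36 + 35) = -9 + 30/71 = -609/71 ≈ -8.5775)
M = 54 (M = 4 - 1*(-50) = 4 + 50 = 54)
M*54 - 1/(154 + q) = 54*54 - 1/(154 - 609/71) = 2916 - 1/10325/71 = 2916 - 1*71/10325 = 2916 - 71/10325 = 30107629/10325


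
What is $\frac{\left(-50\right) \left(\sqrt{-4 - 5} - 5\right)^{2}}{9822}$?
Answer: $- \frac{400}{4911} + \frac{250 i}{1637} \approx -0.08145 + 0.15272 i$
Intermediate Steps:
$\frac{\left(-50\right) \left(\sqrt{-4 - 5} - 5\right)^{2}}{9822} = - 50 \left(\sqrt{-9} - 5\right)^{2} \cdot \frac{1}{9822} = - 50 \left(3 i - 5\right)^{2} \cdot \frac{1}{9822} = - 50 \left(-5 + 3 i\right)^{2} \cdot \frac{1}{9822} = - \frac{25 \left(-5 + 3 i\right)^{2}}{4911}$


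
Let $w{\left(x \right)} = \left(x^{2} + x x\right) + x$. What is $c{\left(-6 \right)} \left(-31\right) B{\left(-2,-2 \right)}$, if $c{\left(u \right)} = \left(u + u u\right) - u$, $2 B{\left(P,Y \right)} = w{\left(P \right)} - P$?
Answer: $-4464$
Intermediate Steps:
$w{\left(x \right)} = x + 2 x^{2}$ ($w{\left(x \right)} = \left(x^{2} + x^{2}\right) + x = 2 x^{2} + x = x + 2 x^{2}$)
$B{\left(P,Y \right)} = - \frac{P}{2} + \frac{P \left(1 + 2 P\right)}{2}$ ($B{\left(P,Y \right)} = \frac{P \left(1 + 2 P\right) - P}{2} = \frac{- P + P \left(1 + 2 P\right)}{2} = - \frac{P}{2} + \frac{P \left(1 + 2 P\right)}{2}$)
$c{\left(u \right)} = u^{2}$ ($c{\left(u \right)} = \left(u + u^{2}\right) - u = u^{2}$)
$c{\left(-6 \right)} \left(-31\right) B{\left(-2,-2 \right)} = \left(-6\right)^{2} \left(-31\right) \left(-2\right)^{2} = 36 \left(-31\right) 4 = \left(-1116\right) 4 = -4464$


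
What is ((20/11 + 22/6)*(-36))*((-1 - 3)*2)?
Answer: 17376/11 ≈ 1579.6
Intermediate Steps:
((20/11 + 22/6)*(-36))*((-1 - 3)*2) = ((20*(1/11) + 22*(1/6))*(-36))*(-4*2) = ((20/11 + 11/3)*(-36))*(-8) = ((181/33)*(-36))*(-8) = -2172/11*(-8) = 17376/11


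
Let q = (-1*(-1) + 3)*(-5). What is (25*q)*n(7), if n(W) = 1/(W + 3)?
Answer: -50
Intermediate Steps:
n(W) = 1/(3 + W)
q = -20 (q = (1 + 3)*(-5) = 4*(-5) = -20)
(25*q)*n(7) = (25*(-20))/(3 + 7) = -500/10 = -500*1/10 = -50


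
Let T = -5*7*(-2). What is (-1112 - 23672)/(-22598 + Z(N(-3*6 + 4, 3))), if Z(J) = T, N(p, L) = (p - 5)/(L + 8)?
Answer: 1549/1408 ≈ 1.1001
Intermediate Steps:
N(p, L) = (-5 + p)/(8 + L)
T = 70 (T = -35*(-2) = 70)
Z(J) = 70
(-1112 - 23672)/(-22598 + Z(N(-3*6 + 4, 3))) = (-1112 - 23672)/(-22598 + 70) = -24784/(-22528) = -24784*(-1/22528) = 1549/1408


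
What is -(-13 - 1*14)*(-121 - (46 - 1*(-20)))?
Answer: -5049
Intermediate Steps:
-(-13 - 1*14)*(-121 - (46 - 1*(-20))) = -(-13 - 14)*(-121 - (46 + 20)) = -(-27)*(-121 - 1*66) = -(-27)*(-121 - 66) = -(-27)*(-187) = -1*5049 = -5049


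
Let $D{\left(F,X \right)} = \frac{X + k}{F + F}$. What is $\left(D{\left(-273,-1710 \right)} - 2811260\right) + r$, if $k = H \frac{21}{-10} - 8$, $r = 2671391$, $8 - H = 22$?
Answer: $- \frac{381833927}{2730} \approx -1.3987 \cdot 10^{5}$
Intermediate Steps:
$H = -14$ ($H = 8 - 22 = -14$)
$k = \frac{107}{5}$ ($k = - 14 \frac{21}{-10} - 8 = - 14 \cdot 21 \left(- \frac{1}{10}\right) - 8 = \left(-14\right) \left(- \frac{21}{10}\right) - 8 = \frac{147}{5} - 8 = \frac{107}{5} \approx 21.4$)
$D{\left(F,X \right)} = \frac{\frac{107}{5} + X}{2 F}$ ($D{\left(F,X \right)} = \frac{X + \frac{107}{5}}{F + F} = \frac{\frac{107}{5} + X}{2 F}$)
$\left(D{\left(-273,-1710 \right)} - 2811260\right) + r = \left(\frac{107 + 5 \left(-1710\right)}{10 \left(-273\right)} - 2811260\right) + 2671391 = \left(\frac{1}{10} \left(- \frac{1}{273}\right) \left(107 - 8550\right) - 2811260\right) + 2671391 = \left(\frac{1}{10} \left(- \frac{1}{273}\right) \left(-8443\right) - 2811260\right) + 2671391 = \left(\frac{8443}{2730} - 2811260\right) + 2671391 = - \frac{7674731357}{2730} + 2671391 = - \frac{381833927}{2730}$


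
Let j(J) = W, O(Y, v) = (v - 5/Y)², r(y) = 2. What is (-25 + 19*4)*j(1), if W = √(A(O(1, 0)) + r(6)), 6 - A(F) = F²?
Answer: 51*I*√617 ≈ 1266.8*I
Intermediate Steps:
A(F) = 6 - F²
W = I*√617 (W = √((6 - ((-5 + 1*0)²/1²)²) + 2) = √((6 - (1*(-5 + 0)²)²) + 2) = √((6 - (1*(-5)²)²) + 2) = √((6 - (1*25)²) + 2) = √((6 - 1*25²) + 2) = √((6 - 1*625) + 2) = √((6 - 625) + 2) = √(-619 + 2) = √(-617) = I*√617 ≈ 24.839*I)
j(J) = I*√617
(-25 + 19*4)*j(1) = (-25 + 19*4)*(I*√617) = (-25 + 76)*(I*√617) = 51*(I*√617) = 51*I*√617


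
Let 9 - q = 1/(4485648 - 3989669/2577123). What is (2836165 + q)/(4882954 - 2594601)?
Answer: 1057624164544265257/853338839509689205 ≈ 1.2394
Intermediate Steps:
q = 3356147135232/372905246485 (q = 9 - 1/(4485648 - 3989669/2577123) = 9 - 1/(4485648 - 3989669*1/2577123) = 9 - 1/(4485648 - 128699/83133) = 9 - 1/372905246485/83133 = 9 - 1*83133/372905246485 = 9 - 83133/372905246485 = 3356147135232/372905246485 ≈ 9.0000)
(2836165 + q)/(4882954 - 2594601) = (2836165 + 3356147135232/372905246485)/(4882954 - 2594601) = (1057624164544265257/372905246485)/2288353 = (1057624164544265257/372905246485)*(1/2288353) = 1057624164544265257/853338839509689205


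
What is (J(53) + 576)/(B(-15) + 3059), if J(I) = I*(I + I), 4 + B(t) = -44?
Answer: 6194/3011 ≈ 2.0571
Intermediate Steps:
B(t) = -48 (B(t) = -4 - 44 = -48)
J(I) = 2*I² (J(I) = I*(2*I) = 2*I²)
(J(53) + 576)/(B(-15) + 3059) = (2*53² + 576)/(-48 + 3059) = (2*2809 + 576)/3011 = (5618 + 576)*(1/3011) = 6194*(1/3011) = 6194/3011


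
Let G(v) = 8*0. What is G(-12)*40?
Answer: 0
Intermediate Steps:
G(v) = 0
G(-12)*40 = 0*40 = 0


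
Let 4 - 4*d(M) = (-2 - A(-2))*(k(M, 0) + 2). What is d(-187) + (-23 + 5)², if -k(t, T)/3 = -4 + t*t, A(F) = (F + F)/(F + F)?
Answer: -313379/4 ≈ -78345.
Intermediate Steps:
A(F) = 1 (A(F) = (2*F)/((2*F)) = (2*F)*(1/(2*F)) = 1)
k(t, T) = 12 - 3*t² (k(t, T) = -3*(-4 + t*t) = -3*(-4 + t²) = 12 - 3*t²)
d(M) = 23/2 - 9*M²/4 (d(M) = 1 - (-2 - 1*1)*((12 - 3*M²) + 2)/4 = 1 - (-2 - 1)*(14 - 3*M²)/4 = 1 - (-3)*(14 - 3*M²)/4 = 1 - (-42 + 9*M²)/4 = 1 + (21/2 - 9*M²/4) = 23/2 - 9*M²/4)
d(-187) + (-23 + 5)² = (23/2 - 9/4*(-187)²) + (-23 + 5)² = (23/2 - 9/4*34969) + (-18)² = (23/2 - 314721/4) + 324 = -314675/4 + 324 = -313379/4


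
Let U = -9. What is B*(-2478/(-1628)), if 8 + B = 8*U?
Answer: -49560/407 ≈ -121.77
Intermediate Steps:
B = -80 (B = -8 + 8*(-9) = -8 - 72 = -80)
B*(-2478/(-1628)) = -(-198240)/(-1628) = -(-198240)*(-1)/1628 = -80*1239/814 = -49560/407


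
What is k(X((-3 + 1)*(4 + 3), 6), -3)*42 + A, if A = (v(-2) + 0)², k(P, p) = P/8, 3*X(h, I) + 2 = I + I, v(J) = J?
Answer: 43/2 ≈ 21.500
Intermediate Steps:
X(h, I) = -⅔ + 2*I/3 (X(h, I) = -⅔ + (I + I)/3 = -⅔ + (2*I)/3 = -⅔ + 2*I/3)
k(P, p) = P/8 (k(P, p) = P*(⅛) = P/8)
A = 4 (A = (-2 + 0)² = (-2)² = 4)
k(X((-3 + 1)*(4 + 3), 6), -3)*42 + A = ((-⅔ + (⅔)*6)/8)*42 + 4 = ((-⅔ + 4)/8)*42 + 4 = ((⅛)*(10/3))*42 + 4 = (5/12)*42 + 4 = 35/2 + 4 = 43/2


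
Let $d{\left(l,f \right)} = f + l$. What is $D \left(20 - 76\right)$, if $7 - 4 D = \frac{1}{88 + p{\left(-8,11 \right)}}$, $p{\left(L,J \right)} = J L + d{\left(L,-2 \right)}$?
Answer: $- \frac{497}{5} \approx -99.4$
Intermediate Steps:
$p{\left(L,J \right)} = -2 + L + J L$ ($p{\left(L,J \right)} = J L + \left(-2 + L\right) = -2 + L + J L$)
$D = \frac{71}{40}$ ($D = \frac{7}{4} - \frac{1}{4 \left(88 - 98\right)} = \frac{7}{4} - \frac{1}{4 \left(-10\right)} = \frac{7}{4} - - \frac{1}{40} = \frac{7}{4} + \frac{1}{40} = \frac{71}{40} \approx 1.775$)
$D \left(20 - 76\right) = \frac{71 \left(20 - 76\right)}{40} = \frac{71}{40} \left(-56\right) = - \frac{497}{5}$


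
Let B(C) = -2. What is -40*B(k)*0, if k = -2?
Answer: 0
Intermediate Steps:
-40*B(k)*0 = -(-80)*0 = -40*0 = 0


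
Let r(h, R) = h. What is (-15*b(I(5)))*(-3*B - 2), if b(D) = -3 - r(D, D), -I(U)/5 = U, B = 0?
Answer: 660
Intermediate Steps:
I(U) = -5*U
b(D) = -3 - D
(-15*b(I(5)))*(-3*B - 2) = (-15*(-3 - (-5)*5))*(-3*0 - 2) = (-15*(-3 - 1*(-25)))*(0 - 2) = -15*(-3 + 25)*(-2) = -15*22*(-2) = -330*(-2) = 660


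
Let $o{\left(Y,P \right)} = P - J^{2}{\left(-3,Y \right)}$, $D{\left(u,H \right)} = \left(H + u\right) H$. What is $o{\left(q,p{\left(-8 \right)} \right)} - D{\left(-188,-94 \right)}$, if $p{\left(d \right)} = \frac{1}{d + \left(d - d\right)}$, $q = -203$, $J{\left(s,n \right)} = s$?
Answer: $- \frac{212137}{8} \approx -26517.0$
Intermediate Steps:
$D{\left(u,H \right)} = H \left(H + u\right)$
$p{\left(d \right)} = \frac{1}{d}$ ($p{\left(d \right)} = \frac{1}{d + 0} = \frac{1}{d}$)
$o{\left(Y,P \right)} = -9 + P$ ($o{\left(Y,P \right)} = P - \left(-3\right)^{2} = P - 9 = -9 + P$)
$o{\left(q,p{\left(-8 \right)} \right)} - D{\left(-188,-94 \right)} = \left(-9 + \frac{1}{-8}\right) - - 94 \left(-94 - 188\right) = \left(-9 - \frac{1}{8}\right) - \left(-94\right) \left(-282\right) = - \frac{73}{8} - 26508 = - \frac{212137}{8}$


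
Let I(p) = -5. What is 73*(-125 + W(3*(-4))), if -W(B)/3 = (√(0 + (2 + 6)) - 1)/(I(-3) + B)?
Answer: -155344/17 + 438*√2/17 ≈ -9101.4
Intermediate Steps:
W(B) = -3*(-1 + 2*√2)/(-5 + B) (W(B) = -3*(√(0 + (2 + 6)) - 1)/(-5 + B) = -3*(√(0 + 8) - 1)/(-5 + B) = -3*(√8 - 1)/(-5 + B) = -3*(2*√2 - 1)/(-5 + B) = -3*(-1 + 2*√2)/(-5 + B))
73*(-125 + W(3*(-4))) = 73*(-125 + 3*(1 - 2*√2)/(-5 + 3*(-4))) = 73*(-125 + 3*(1 - 2*√2)/(-5 - 12)) = 73*(-125 + 3*(1 - 2*√2)/(-17)) = 73*(-125 + 3*(-1/17)*(1 - 2*√2)) = 73*(-125 + (-3/17 + 6*√2/17)) = 73*(-2128/17 + 6*√2/17) = -155344/17 + 438*√2/17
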